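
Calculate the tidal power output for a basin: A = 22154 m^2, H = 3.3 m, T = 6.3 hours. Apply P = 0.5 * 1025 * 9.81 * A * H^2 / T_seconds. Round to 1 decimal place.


Convert period to seconds: T = 6.3 * 3600 = 22680.0 s
H^2 = 3.3^2 = 10.89
P = 0.5 * rho * g * A * H^2 / T
P = 0.5 * 1025 * 9.81 * 22154 * 10.89 / 22680.0
P = 53481.0 W

53481.0


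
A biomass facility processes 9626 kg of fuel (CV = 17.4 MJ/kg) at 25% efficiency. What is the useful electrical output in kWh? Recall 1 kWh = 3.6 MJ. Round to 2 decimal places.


Total energy = mass * CV = 9626 * 17.4 = 167492.4 MJ
Useful energy = total * eta = 167492.4 * 0.25 = 41873.1 MJ
Convert to kWh: 41873.1 / 3.6
Useful energy = 11631.42 kWh

11631.42


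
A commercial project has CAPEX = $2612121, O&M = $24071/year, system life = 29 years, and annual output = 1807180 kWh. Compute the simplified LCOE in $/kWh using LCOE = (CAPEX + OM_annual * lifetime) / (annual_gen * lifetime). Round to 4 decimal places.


Total cost = CAPEX + OM * lifetime = 2612121 + 24071 * 29 = 2612121 + 698059 = 3310180
Total generation = annual * lifetime = 1807180 * 29 = 52408220 kWh
LCOE = 3310180 / 52408220
LCOE = 0.0632 $/kWh

0.0632


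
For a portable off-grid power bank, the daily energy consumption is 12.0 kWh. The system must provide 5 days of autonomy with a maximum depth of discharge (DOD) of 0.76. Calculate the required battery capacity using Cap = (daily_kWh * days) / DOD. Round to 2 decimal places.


Total energy needed = daily * days = 12.0 * 5 = 60.0 kWh
Account for depth of discharge:
  Cap = total_energy / DOD = 60.0 / 0.76
  Cap = 78.95 kWh

78.95


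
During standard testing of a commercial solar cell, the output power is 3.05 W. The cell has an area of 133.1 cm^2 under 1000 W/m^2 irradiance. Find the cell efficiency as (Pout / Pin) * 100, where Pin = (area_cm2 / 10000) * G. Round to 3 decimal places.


First compute the input power:
  Pin = area_cm2 / 10000 * G = 133.1 / 10000 * 1000 = 13.31 W
Then compute efficiency:
  Efficiency = (Pout / Pin) * 100 = (3.05 / 13.31) * 100
  Efficiency = 22.915%

22.915


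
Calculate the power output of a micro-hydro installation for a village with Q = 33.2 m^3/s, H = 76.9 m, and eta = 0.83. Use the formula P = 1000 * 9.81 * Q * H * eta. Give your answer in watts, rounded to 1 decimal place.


Apply the hydropower formula P = rho * g * Q * H * eta
rho * g = 1000 * 9.81 = 9810.0
P = 9810.0 * 33.2 * 76.9 * 0.83
P = 20787943.3 W

20787943.3


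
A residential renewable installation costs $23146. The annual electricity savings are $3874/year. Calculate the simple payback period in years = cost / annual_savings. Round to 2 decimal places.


Simple payback period = initial cost / annual savings
Payback = 23146 / 3874
Payback = 5.97 years

5.97


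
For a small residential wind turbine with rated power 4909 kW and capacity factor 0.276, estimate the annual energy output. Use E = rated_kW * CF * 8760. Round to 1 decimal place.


Annual energy = rated_kW * capacity_factor * hours_per_year
Given: P_rated = 4909 kW, CF = 0.276, hours = 8760
E = 4909 * 0.276 * 8760
E = 11868783.8 kWh

11868783.8


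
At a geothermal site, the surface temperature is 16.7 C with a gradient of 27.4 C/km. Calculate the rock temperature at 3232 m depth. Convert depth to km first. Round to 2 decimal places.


Convert depth to km: 3232 / 1000 = 3.232 km
Temperature increase = gradient * depth_km = 27.4 * 3.232 = 88.56 C
Temperature at depth = T_surface + delta_T = 16.7 + 88.56
T = 105.26 C

105.26


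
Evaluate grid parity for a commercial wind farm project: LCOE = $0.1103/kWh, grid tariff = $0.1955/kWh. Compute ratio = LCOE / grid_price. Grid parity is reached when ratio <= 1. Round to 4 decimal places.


Compare LCOE to grid price:
  LCOE = $0.1103/kWh, Grid price = $0.1955/kWh
  Ratio = LCOE / grid_price = 0.1103 / 0.1955 = 0.5642
  Grid parity achieved (ratio <= 1)? yes

0.5642


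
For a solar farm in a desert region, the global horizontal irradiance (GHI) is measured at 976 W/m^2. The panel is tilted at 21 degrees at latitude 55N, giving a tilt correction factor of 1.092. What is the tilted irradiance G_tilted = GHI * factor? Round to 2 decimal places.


Identify the given values:
  GHI = 976 W/m^2, tilt correction factor = 1.092
Apply the formula G_tilted = GHI * factor:
  G_tilted = 976 * 1.092
  G_tilted = 1065.79 W/m^2

1065.79


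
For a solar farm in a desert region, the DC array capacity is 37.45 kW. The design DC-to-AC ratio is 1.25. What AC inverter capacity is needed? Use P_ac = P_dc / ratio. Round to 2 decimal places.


The inverter AC capacity is determined by the DC/AC ratio.
Given: P_dc = 37.45 kW, DC/AC ratio = 1.25
P_ac = P_dc / ratio = 37.45 / 1.25
P_ac = 29.96 kW

29.96


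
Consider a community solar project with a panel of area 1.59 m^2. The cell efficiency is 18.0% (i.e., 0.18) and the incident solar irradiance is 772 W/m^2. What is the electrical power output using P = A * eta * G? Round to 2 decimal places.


Use the solar power formula P = A * eta * G.
Given: A = 1.59 m^2, eta = 0.18, G = 772 W/m^2
P = 1.59 * 0.18 * 772
P = 220.95 W

220.95


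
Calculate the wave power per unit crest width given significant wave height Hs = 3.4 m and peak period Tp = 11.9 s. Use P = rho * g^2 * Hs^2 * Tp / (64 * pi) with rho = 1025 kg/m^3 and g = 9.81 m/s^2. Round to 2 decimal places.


Apply wave power formula:
  g^2 = 9.81^2 = 96.2361
  Hs^2 = 3.4^2 = 11.56
  Numerator = rho * g^2 * Hs^2 * Tp = 1025 * 96.2361 * 11.56 * 11.9 = 13569588.43
  Denominator = 64 * pi = 201.0619
  P = 13569588.43 / 201.0619 = 67489.60 W/m

67489.60


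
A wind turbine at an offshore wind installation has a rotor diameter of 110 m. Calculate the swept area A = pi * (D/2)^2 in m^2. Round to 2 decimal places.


Compute the rotor radius:
  r = D / 2 = 110 / 2 = 55.0 m
Calculate swept area:
  A = pi * r^2 = pi * 55.0^2
  A = 9503.32 m^2

9503.32


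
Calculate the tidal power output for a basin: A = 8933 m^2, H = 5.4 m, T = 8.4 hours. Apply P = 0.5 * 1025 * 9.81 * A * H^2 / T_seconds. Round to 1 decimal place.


Convert period to seconds: T = 8.4 * 3600 = 30240.0 s
H^2 = 5.4^2 = 29.16
P = 0.5 * rho * g * A * H^2 / T
P = 0.5 * 1025 * 9.81 * 8933 * 29.16 / 30240.0
P = 43307.8 W

43307.8


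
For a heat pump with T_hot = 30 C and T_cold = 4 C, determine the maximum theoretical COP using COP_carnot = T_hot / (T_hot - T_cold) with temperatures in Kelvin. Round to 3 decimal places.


Convert to Kelvin:
  T_hot = 30 + 273.15 = 303.15 K
  T_cold = 4 + 273.15 = 277.15 K
Apply Carnot COP formula:
  COP = T_hot_K / (T_hot_K - T_cold_K) = 303.15 / 26.0
  COP = 11.660

11.660


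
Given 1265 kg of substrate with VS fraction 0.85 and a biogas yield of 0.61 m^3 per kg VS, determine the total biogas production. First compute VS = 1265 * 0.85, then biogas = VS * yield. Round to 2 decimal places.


Compute volatile solids:
  VS = mass * VS_fraction = 1265 * 0.85 = 1075.25 kg
Calculate biogas volume:
  Biogas = VS * specific_yield = 1075.25 * 0.61
  Biogas = 655.90 m^3

655.90


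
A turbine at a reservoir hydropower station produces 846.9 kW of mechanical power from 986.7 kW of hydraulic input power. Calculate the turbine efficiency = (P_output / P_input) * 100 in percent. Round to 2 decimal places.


Turbine efficiency = (output power / input power) * 100
eta = (846.9 / 986.7) * 100
eta = 85.83%

85.83


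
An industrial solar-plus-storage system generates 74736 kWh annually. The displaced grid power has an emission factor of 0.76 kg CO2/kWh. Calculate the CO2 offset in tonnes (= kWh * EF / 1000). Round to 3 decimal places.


CO2 offset in kg = generation * emission_factor
CO2 offset = 74736 * 0.76 = 56799.36 kg
Convert to tonnes:
  CO2 offset = 56799.36 / 1000 = 56.799 tonnes

56.799


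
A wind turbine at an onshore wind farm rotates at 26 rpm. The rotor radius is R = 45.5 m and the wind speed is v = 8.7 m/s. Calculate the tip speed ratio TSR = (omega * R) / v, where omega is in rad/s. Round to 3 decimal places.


Convert rotational speed to rad/s:
  omega = 26 * 2 * pi / 60 = 2.7227 rad/s
Compute tip speed:
  v_tip = omega * R = 2.7227 * 45.5 = 123.883 m/s
Tip speed ratio:
  TSR = v_tip / v_wind = 123.883 / 8.7 = 14.239

14.239


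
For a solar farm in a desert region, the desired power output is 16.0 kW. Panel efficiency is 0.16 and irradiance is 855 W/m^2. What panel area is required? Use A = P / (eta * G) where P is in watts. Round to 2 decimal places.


Convert target power to watts: P = 16.0 * 1000 = 16000.0 W
Compute denominator: eta * G = 0.16 * 855 = 136.8
Required area A = P / (eta * G) = 16000.0 / 136.8
A = 116.96 m^2

116.96


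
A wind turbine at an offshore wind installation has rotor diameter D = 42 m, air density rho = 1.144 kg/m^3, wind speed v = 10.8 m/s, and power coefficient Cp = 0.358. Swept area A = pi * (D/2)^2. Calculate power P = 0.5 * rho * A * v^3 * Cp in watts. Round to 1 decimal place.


Step 1 -- Compute swept area:
  A = pi * (D/2)^2 = pi * (42/2)^2 = 1385.44 m^2
Step 2 -- Apply wind power equation:
  P = 0.5 * rho * A * v^3 * Cp
  v^3 = 10.8^3 = 1259.712
  P = 0.5 * 1.144 * 1385.44 * 1259.712 * 0.358
  P = 357387.0 W

357387.0


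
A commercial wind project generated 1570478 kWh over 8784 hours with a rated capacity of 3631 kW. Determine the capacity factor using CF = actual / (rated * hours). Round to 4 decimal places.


Capacity factor = actual output / maximum possible output
Maximum possible = rated * hours = 3631 * 8784 = 31894704 kWh
CF = 1570478 / 31894704
CF = 0.0492

0.0492


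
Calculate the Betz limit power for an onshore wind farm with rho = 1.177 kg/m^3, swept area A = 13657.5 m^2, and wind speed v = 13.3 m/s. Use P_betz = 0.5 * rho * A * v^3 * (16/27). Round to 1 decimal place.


The Betz coefficient Cp_max = 16/27 = 0.5926
v^3 = 13.3^3 = 2352.637
P_betz = 0.5 * rho * A * v^3 * Cp_max
P_betz = 0.5 * 1.177 * 13657.5 * 2352.637 * 0.5926
P_betz = 11205437.5 W

11205437.5


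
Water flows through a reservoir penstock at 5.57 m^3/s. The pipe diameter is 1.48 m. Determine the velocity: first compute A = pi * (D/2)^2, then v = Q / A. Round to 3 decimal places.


Compute pipe cross-sectional area:
  A = pi * (D/2)^2 = pi * (1.48/2)^2 = 1.7203 m^2
Calculate velocity:
  v = Q / A = 5.57 / 1.7203
  v = 3.238 m/s

3.238


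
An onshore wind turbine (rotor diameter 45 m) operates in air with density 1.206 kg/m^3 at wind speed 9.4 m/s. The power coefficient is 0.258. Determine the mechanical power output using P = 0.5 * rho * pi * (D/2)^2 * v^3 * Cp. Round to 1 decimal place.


Step 1 -- Compute swept area:
  A = pi * (D/2)^2 = pi * (45/2)^2 = 1590.43 m^2
Step 2 -- Apply wind power equation:
  P = 0.5 * rho * A * v^3 * Cp
  v^3 = 9.4^3 = 830.584
  P = 0.5 * 1.206 * 1590.43 * 830.584 * 0.258
  P = 205511.2 W

205511.2


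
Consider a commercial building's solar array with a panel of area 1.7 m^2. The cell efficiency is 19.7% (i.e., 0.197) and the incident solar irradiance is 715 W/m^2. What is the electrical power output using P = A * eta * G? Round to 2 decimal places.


Use the solar power formula P = A * eta * G.
Given: A = 1.7 m^2, eta = 0.197, G = 715 W/m^2
P = 1.7 * 0.197 * 715
P = 239.45 W

239.45


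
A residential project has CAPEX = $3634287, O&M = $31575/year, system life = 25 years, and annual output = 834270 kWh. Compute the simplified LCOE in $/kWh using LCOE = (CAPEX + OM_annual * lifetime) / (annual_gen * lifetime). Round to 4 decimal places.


Total cost = CAPEX + OM * lifetime = 3634287 + 31575 * 25 = 3634287 + 789375 = 4423662
Total generation = annual * lifetime = 834270 * 25 = 20856750 kWh
LCOE = 4423662 / 20856750
LCOE = 0.2121 $/kWh

0.2121


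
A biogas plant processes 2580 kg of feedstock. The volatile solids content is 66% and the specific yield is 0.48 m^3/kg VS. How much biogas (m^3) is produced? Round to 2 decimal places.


Compute volatile solids:
  VS = mass * VS_fraction = 2580 * 0.66 = 1702.8 kg
Calculate biogas volume:
  Biogas = VS * specific_yield = 1702.8 * 0.48
  Biogas = 817.34 m^3

817.34


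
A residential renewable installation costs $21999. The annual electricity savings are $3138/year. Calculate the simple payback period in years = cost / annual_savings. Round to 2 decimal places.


Simple payback period = initial cost / annual savings
Payback = 21999 / 3138
Payback = 7.01 years

7.01


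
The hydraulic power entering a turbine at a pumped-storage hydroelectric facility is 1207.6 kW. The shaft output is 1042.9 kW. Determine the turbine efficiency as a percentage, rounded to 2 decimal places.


Turbine efficiency = (output power / input power) * 100
eta = (1042.9 / 1207.6) * 100
eta = 86.36%

86.36


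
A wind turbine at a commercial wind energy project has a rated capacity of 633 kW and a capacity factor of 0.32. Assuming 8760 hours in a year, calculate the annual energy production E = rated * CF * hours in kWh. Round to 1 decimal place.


Annual energy = rated_kW * capacity_factor * hours_per_year
Given: P_rated = 633 kW, CF = 0.32, hours = 8760
E = 633 * 0.32 * 8760
E = 1774425.6 kWh

1774425.6


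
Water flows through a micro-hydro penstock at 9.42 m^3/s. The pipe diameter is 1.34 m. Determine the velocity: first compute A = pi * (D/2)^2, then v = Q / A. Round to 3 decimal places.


Compute pipe cross-sectional area:
  A = pi * (D/2)^2 = pi * (1.34/2)^2 = 1.4103 m^2
Calculate velocity:
  v = Q / A = 9.42 / 1.4103
  v = 6.680 m/s

6.680


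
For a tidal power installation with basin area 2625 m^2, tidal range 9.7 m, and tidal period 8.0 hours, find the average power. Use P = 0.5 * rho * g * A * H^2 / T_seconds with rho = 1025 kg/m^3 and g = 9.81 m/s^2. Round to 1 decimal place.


Convert period to seconds: T = 8.0 * 3600 = 28800.0 s
H^2 = 9.7^2 = 94.09
P = 0.5 * rho * g * A * H^2 / T
P = 0.5 * 1025 * 9.81 * 2625 * 94.09 / 28800.0
P = 43116.5 W

43116.5


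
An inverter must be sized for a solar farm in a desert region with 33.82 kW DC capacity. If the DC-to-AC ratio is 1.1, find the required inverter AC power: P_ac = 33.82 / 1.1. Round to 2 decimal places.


The inverter AC capacity is determined by the DC/AC ratio.
Given: P_dc = 33.82 kW, DC/AC ratio = 1.1
P_ac = P_dc / ratio = 33.82 / 1.1
P_ac = 30.75 kW

30.75


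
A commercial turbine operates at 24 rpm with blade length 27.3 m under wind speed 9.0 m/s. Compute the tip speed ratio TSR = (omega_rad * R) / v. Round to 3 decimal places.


Convert rotational speed to rad/s:
  omega = 24 * 2 * pi / 60 = 2.5133 rad/s
Compute tip speed:
  v_tip = omega * R = 2.5133 * 27.3 = 68.612 m/s
Tip speed ratio:
  TSR = v_tip / v_wind = 68.612 / 9.0 = 7.624

7.624


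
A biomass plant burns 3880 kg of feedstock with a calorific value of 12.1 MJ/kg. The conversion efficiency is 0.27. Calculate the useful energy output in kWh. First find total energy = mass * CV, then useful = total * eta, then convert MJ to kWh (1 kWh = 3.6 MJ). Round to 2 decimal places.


Total energy = mass * CV = 3880 * 12.1 = 46948.0 MJ
Useful energy = total * eta = 46948.0 * 0.27 = 12675.96 MJ
Convert to kWh: 12675.96 / 3.6
Useful energy = 3521.10 kWh

3521.10


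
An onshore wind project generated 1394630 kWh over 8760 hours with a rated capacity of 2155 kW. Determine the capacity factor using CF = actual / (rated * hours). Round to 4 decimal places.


Capacity factor = actual output / maximum possible output
Maximum possible = rated * hours = 2155 * 8760 = 18877800 kWh
CF = 1394630 / 18877800
CF = 0.0739

0.0739


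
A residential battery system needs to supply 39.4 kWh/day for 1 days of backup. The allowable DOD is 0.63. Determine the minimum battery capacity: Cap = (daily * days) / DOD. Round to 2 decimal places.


Total energy needed = daily * days = 39.4 * 1 = 39.4 kWh
Account for depth of discharge:
  Cap = total_energy / DOD = 39.4 / 0.63
  Cap = 62.54 kWh

62.54


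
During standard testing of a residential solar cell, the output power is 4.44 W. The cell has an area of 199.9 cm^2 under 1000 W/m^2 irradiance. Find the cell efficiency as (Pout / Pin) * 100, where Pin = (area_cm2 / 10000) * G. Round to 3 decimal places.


First compute the input power:
  Pin = area_cm2 / 10000 * G = 199.9 / 10000 * 1000 = 19.99 W
Then compute efficiency:
  Efficiency = (Pout / Pin) * 100 = (4.44 / 19.99) * 100
  Efficiency = 22.211%

22.211


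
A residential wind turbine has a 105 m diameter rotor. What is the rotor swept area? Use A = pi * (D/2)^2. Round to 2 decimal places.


Compute the rotor radius:
  r = D / 2 = 105 / 2 = 52.5 m
Calculate swept area:
  A = pi * r^2 = pi * 52.5^2
  A = 8659.01 m^2

8659.01


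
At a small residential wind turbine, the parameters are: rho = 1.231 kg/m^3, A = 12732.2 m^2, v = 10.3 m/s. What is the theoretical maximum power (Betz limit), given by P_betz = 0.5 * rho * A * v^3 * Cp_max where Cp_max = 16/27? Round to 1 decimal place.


The Betz coefficient Cp_max = 16/27 = 0.5926
v^3 = 10.3^3 = 1092.727
P_betz = 0.5 * rho * A * v^3 * Cp_max
P_betz = 0.5 * 1.231 * 12732.2 * 1092.727 * 0.5926
P_betz = 5074571.8 W

5074571.8


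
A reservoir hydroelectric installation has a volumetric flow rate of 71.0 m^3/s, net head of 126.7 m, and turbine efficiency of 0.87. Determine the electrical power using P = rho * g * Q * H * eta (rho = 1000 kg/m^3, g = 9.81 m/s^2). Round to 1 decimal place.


Apply the hydropower formula P = rho * g * Q * H * eta
rho * g = 1000 * 9.81 = 9810.0
P = 9810.0 * 71.0 * 126.7 * 0.87
P = 76775600.8 W

76775600.8


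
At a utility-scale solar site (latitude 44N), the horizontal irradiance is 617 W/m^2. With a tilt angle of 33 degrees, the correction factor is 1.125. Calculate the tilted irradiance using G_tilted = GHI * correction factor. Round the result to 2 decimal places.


Identify the given values:
  GHI = 617 W/m^2, tilt correction factor = 1.125
Apply the formula G_tilted = GHI * factor:
  G_tilted = 617 * 1.125
  G_tilted = 694.13 W/m^2

694.13


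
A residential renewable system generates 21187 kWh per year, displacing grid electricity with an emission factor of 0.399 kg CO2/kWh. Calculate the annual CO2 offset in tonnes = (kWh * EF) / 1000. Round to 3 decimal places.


CO2 offset in kg = generation * emission_factor
CO2 offset = 21187 * 0.399 = 8453.61 kg
Convert to tonnes:
  CO2 offset = 8453.61 / 1000 = 8.454 tonnes

8.454


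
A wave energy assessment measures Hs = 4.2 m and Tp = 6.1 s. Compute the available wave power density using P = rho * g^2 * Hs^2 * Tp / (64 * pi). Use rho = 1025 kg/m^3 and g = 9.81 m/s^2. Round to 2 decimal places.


Apply wave power formula:
  g^2 = 9.81^2 = 96.2361
  Hs^2 = 4.2^2 = 17.64
  Numerator = rho * g^2 * Hs^2 * Tp = 1025 * 96.2361 * 17.64 * 6.1 = 10614274.04
  Denominator = 64 * pi = 201.0619
  P = 10614274.04 / 201.0619 = 52791.07 W/m

52791.07


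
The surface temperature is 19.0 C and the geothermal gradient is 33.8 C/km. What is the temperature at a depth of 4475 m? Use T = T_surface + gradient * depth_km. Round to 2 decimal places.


Convert depth to km: 4475 / 1000 = 4.475 km
Temperature increase = gradient * depth_km = 33.8 * 4.475 = 151.26 C
Temperature at depth = T_surface + delta_T = 19.0 + 151.26
T = 170.26 C

170.26


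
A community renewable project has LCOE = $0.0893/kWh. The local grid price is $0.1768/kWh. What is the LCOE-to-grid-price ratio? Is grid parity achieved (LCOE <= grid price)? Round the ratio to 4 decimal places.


Compare LCOE to grid price:
  LCOE = $0.0893/kWh, Grid price = $0.1768/kWh
  Ratio = LCOE / grid_price = 0.0893 / 0.1768 = 0.5051
  Grid parity achieved (ratio <= 1)? yes

0.5051


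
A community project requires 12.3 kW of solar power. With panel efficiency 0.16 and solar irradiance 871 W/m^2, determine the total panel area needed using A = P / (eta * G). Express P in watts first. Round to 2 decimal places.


Convert target power to watts: P = 12.3 * 1000 = 12300.0 W
Compute denominator: eta * G = 0.16 * 871 = 139.36
Required area A = P / (eta * G) = 12300.0 / 139.36
A = 88.26 m^2

88.26


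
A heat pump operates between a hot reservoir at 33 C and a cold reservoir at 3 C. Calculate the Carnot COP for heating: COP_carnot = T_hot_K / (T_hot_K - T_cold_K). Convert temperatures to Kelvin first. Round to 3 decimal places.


Convert to Kelvin:
  T_hot = 33 + 273.15 = 306.15 K
  T_cold = 3 + 273.15 = 276.15 K
Apply Carnot COP formula:
  COP = T_hot_K / (T_hot_K - T_cold_K) = 306.15 / 30.0
  COP = 10.205

10.205


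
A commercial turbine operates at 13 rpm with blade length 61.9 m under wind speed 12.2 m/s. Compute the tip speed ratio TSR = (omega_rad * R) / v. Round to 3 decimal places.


Convert rotational speed to rad/s:
  omega = 13 * 2 * pi / 60 = 1.3614 rad/s
Compute tip speed:
  v_tip = omega * R = 1.3614 * 61.9 = 84.268 m/s
Tip speed ratio:
  TSR = v_tip / v_wind = 84.268 / 12.2 = 6.907

6.907


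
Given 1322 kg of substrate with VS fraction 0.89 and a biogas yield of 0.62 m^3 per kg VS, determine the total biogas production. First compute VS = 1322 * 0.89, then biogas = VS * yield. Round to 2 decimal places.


Compute volatile solids:
  VS = mass * VS_fraction = 1322 * 0.89 = 1176.58 kg
Calculate biogas volume:
  Biogas = VS * specific_yield = 1176.58 * 0.62
  Biogas = 729.48 m^3

729.48


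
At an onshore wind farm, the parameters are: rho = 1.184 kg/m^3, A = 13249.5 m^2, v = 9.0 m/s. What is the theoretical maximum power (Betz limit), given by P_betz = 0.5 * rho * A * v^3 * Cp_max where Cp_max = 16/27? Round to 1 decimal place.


The Betz coefficient Cp_max = 16/27 = 0.5926
v^3 = 9.0^3 = 729.0
P_betz = 0.5 * rho * A * v^3 * Cp_max
P_betz = 0.5 * 1.184 * 13249.5 * 729.0 * 0.5926
P_betz = 3388480.1 W

3388480.1


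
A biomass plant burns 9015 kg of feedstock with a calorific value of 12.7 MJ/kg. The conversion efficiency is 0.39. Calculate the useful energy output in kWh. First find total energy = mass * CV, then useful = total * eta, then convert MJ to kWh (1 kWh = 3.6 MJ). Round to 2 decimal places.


Total energy = mass * CV = 9015 * 12.7 = 114490.5 MJ
Useful energy = total * eta = 114490.5 * 0.39 = 44651.3 MJ
Convert to kWh: 44651.3 / 3.6
Useful energy = 12403.14 kWh

12403.14


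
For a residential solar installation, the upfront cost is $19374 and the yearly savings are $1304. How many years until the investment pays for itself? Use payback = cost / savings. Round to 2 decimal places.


Simple payback period = initial cost / annual savings
Payback = 19374 / 1304
Payback = 14.86 years

14.86


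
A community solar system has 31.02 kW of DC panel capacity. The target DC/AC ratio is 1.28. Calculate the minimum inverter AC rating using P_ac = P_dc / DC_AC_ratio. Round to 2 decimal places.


The inverter AC capacity is determined by the DC/AC ratio.
Given: P_dc = 31.02 kW, DC/AC ratio = 1.28
P_ac = P_dc / ratio = 31.02 / 1.28
P_ac = 24.23 kW

24.23


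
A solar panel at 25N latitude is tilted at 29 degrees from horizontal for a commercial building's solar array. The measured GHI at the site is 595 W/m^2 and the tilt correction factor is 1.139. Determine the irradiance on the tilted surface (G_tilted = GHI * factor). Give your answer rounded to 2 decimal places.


Identify the given values:
  GHI = 595 W/m^2, tilt correction factor = 1.139
Apply the formula G_tilted = GHI * factor:
  G_tilted = 595 * 1.139
  G_tilted = 677.71 W/m^2

677.71


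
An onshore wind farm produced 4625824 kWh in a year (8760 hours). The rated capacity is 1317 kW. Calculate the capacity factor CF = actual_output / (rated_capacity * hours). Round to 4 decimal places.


Capacity factor = actual output / maximum possible output
Maximum possible = rated * hours = 1317 * 8760 = 11536920 kWh
CF = 4625824 / 11536920
CF = 0.4010

0.4010


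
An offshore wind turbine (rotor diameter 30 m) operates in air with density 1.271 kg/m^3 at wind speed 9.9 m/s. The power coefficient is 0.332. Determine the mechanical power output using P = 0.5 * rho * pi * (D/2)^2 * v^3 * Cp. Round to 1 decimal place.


Step 1 -- Compute swept area:
  A = pi * (D/2)^2 = pi * (30/2)^2 = 706.86 m^2
Step 2 -- Apply wind power equation:
  P = 0.5 * rho * A * v^3 * Cp
  v^3 = 9.9^3 = 970.299
  P = 0.5 * 1.271 * 706.86 * 970.299 * 0.332
  P = 144707.7 W

144707.7


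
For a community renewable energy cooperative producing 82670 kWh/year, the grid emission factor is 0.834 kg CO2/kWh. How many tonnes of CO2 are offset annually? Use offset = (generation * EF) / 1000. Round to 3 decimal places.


CO2 offset in kg = generation * emission_factor
CO2 offset = 82670 * 0.834 = 68946.78 kg
Convert to tonnes:
  CO2 offset = 68946.78 / 1000 = 68.947 tonnes

68.947


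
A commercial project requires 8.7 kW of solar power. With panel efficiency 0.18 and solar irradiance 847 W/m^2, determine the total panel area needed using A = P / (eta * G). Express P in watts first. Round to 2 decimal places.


Convert target power to watts: P = 8.7 * 1000 = 8700.0 W
Compute denominator: eta * G = 0.18 * 847 = 152.46
Required area A = P / (eta * G) = 8700.0 / 152.46
A = 57.06 m^2

57.06


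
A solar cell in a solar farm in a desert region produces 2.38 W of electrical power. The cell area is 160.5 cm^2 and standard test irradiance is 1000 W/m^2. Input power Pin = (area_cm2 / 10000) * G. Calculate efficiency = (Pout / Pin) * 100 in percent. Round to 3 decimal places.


First compute the input power:
  Pin = area_cm2 / 10000 * G = 160.5 / 10000 * 1000 = 16.05 W
Then compute efficiency:
  Efficiency = (Pout / Pin) * 100 = (2.38 / 16.05) * 100
  Efficiency = 14.829%

14.829


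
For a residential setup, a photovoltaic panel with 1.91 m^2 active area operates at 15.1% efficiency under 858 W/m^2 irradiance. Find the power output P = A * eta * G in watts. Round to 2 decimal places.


Use the solar power formula P = A * eta * G.
Given: A = 1.91 m^2, eta = 0.151, G = 858 W/m^2
P = 1.91 * 0.151 * 858
P = 247.46 W

247.46


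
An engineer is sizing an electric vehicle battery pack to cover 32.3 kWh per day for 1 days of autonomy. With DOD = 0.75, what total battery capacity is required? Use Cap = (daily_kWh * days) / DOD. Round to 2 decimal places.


Total energy needed = daily * days = 32.3 * 1 = 32.3 kWh
Account for depth of discharge:
  Cap = total_energy / DOD = 32.3 / 0.75
  Cap = 43.07 kWh

43.07


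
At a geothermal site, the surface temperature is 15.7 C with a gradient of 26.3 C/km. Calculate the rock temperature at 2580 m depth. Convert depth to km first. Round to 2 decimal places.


Convert depth to km: 2580 / 1000 = 2.58 km
Temperature increase = gradient * depth_km = 26.3 * 2.58 = 67.85 C
Temperature at depth = T_surface + delta_T = 15.7 + 67.85
T = 83.55 C

83.55


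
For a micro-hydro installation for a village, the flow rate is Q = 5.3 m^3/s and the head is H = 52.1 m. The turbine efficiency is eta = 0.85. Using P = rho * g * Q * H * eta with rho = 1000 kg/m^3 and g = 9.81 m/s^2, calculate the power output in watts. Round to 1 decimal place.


Apply the hydropower formula P = rho * g * Q * H * eta
rho * g = 1000 * 9.81 = 9810.0
P = 9810.0 * 5.3 * 52.1 * 0.85
P = 2302510.0 W

2302510.0


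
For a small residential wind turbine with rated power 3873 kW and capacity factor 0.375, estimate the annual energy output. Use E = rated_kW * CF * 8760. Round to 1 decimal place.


Annual energy = rated_kW * capacity_factor * hours_per_year
Given: P_rated = 3873 kW, CF = 0.375, hours = 8760
E = 3873 * 0.375 * 8760
E = 12722805.0 kWh

12722805.0


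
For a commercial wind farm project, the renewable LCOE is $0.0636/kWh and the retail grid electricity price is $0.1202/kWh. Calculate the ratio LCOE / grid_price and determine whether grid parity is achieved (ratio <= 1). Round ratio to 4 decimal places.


Compare LCOE to grid price:
  LCOE = $0.0636/kWh, Grid price = $0.1202/kWh
  Ratio = LCOE / grid_price = 0.0636 / 0.1202 = 0.5291
  Grid parity achieved (ratio <= 1)? yes

0.5291


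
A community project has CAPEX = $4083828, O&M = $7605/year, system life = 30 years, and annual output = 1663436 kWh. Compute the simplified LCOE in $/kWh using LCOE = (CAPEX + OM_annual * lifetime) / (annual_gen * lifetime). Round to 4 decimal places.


Total cost = CAPEX + OM * lifetime = 4083828 + 7605 * 30 = 4083828 + 228150 = 4311978
Total generation = annual * lifetime = 1663436 * 30 = 49903080 kWh
LCOE = 4311978 / 49903080
LCOE = 0.0864 $/kWh

0.0864


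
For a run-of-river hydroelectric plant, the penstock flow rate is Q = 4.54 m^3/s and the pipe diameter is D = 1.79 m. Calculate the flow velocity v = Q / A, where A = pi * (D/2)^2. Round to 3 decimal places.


Compute pipe cross-sectional area:
  A = pi * (D/2)^2 = pi * (1.79/2)^2 = 2.5165 m^2
Calculate velocity:
  v = Q / A = 4.54 / 2.5165
  v = 1.804 m/s

1.804


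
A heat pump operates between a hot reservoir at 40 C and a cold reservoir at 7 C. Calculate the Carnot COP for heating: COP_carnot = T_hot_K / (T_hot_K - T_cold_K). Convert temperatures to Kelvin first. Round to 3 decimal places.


Convert to Kelvin:
  T_hot = 40 + 273.15 = 313.15 K
  T_cold = 7 + 273.15 = 280.15 K
Apply Carnot COP formula:
  COP = T_hot_K / (T_hot_K - T_cold_K) = 313.15 / 33.0
  COP = 9.489

9.489


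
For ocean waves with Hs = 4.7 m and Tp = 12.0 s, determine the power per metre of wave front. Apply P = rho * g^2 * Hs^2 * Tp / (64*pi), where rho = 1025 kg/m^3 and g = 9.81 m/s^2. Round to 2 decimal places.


Apply wave power formula:
  g^2 = 9.81^2 = 96.2361
  Hs^2 = 4.7^2 = 22.09
  Numerator = rho * g^2 * Hs^2 * Tp = 1025 * 96.2361 * 22.09 * 12.0 = 26148022.02
  Denominator = 64 * pi = 201.0619
  P = 26148022.02 / 201.0619 = 130049.59 W/m

130049.59


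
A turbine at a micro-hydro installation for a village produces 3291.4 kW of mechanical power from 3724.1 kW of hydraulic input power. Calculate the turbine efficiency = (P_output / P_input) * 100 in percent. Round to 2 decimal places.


Turbine efficiency = (output power / input power) * 100
eta = (3291.4 / 3724.1) * 100
eta = 88.38%

88.38


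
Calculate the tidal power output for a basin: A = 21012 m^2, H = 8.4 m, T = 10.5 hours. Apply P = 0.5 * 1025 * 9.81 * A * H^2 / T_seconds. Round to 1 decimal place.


Convert period to seconds: T = 10.5 * 3600 = 37800.0 s
H^2 = 8.4^2 = 70.56
P = 0.5 * rho * g * A * H^2 / T
P = 0.5 * 1025 * 9.81 * 21012 * 70.56 / 37800.0
P = 197195.5 W

197195.5


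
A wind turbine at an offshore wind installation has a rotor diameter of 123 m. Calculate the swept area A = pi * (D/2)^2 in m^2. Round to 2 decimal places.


Compute the rotor radius:
  r = D / 2 = 123 / 2 = 61.5 m
Calculate swept area:
  A = pi * r^2 = pi * 61.5^2
  A = 11882.29 m^2

11882.29


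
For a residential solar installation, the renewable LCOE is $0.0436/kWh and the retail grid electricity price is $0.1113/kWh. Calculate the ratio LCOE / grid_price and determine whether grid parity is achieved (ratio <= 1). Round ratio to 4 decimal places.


Compare LCOE to grid price:
  LCOE = $0.0436/kWh, Grid price = $0.1113/kWh
  Ratio = LCOE / grid_price = 0.0436 / 0.1113 = 0.3917
  Grid parity achieved (ratio <= 1)? yes

0.3917


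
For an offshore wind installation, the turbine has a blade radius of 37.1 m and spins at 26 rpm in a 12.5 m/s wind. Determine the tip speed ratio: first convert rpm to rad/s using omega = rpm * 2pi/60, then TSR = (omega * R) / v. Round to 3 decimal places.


Convert rotational speed to rad/s:
  omega = 26 * 2 * pi / 60 = 2.7227 rad/s
Compute tip speed:
  v_tip = omega * R = 2.7227 * 37.1 = 101.013 m/s
Tip speed ratio:
  TSR = v_tip / v_wind = 101.013 / 12.5 = 8.081

8.081


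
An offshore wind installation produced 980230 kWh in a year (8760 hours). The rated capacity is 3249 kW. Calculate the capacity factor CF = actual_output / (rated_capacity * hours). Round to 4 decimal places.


Capacity factor = actual output / maximum possible output
Maximum possible = rated * hours = 3249 * 8760 = 28461240 kWh
CF = 980230 / 28461240
CF = 0.0344

0.0344


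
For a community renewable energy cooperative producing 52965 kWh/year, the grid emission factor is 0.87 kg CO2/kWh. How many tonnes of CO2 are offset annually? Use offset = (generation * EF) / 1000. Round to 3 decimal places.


CO2 offset in kg = generation * emission_factor
CO2 offset = 52965 * 0.87 = 46079.55 kg
Convert to tonnes:
  CO2 offset = 46079.55 / 1000 = 46.080 tonnes

46.080


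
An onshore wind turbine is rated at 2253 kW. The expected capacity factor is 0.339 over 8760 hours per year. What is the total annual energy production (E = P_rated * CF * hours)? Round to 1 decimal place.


Annual energy = rated_kW * capacity_factor * hours_per_year
Given: P_rated = 2253 kW, CF = 0.339, hours = 8760
E = 2253 * 0.339 * 8760
E = 6690598.9 kWh

6690598.9


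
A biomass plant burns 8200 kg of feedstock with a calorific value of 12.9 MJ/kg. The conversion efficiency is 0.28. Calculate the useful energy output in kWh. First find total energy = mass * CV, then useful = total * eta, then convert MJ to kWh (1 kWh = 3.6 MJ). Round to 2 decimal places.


Total energy = mass * CV = 8200 * 12.9 = 105780.0 MJ
Useful energy = total * eta = 105780.0 * 0.28 = 29618.4 MJ
Convert to kWh: 29618.4 / 3.6
Useful energy = 8227.33 kWh

8227.33


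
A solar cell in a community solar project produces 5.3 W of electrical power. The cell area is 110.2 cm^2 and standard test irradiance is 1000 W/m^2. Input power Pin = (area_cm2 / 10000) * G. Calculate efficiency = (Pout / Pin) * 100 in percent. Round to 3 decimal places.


First compute the input power:
  Pin = area_cm2 / 10000 * G = 110.2 / 10000 * 1000 = 11.02 W
Then compute efficiency:
  Efficiency = (Pout / Pin) * 100 = (5.3 / 11.02) * 100
  Efficiency = 48.094%

48.094


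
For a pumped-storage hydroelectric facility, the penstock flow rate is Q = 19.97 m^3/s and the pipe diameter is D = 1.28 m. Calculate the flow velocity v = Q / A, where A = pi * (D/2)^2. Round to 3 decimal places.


Compute pipe cross-sectional area:
  A = pi * (D/2)^2 = pi * (1.28/2)^2 = 1.2868 m^2
Calculate velocity:
  v = Q / A = 19.97 / 1.2868
  v = 15.519 m/s

15.519


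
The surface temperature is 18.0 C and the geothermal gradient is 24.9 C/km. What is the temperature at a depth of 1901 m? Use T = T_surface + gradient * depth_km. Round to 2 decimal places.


Convert depth to km: 1901 / 1000 = 1.901 km
Temperature increase = gradient * depth_km = 24.9 * 1.901 = 47.33 C
Temperature at depth = T_surface + delta_T = 18.0 + 47.33
T = 65.33 C

65.33


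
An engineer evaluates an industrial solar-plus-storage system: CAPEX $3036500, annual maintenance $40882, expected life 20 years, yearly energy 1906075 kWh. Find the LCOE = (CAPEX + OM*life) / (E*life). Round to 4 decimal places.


Total cost = CAPEX + OM * lifetime = 3036500 + 40882 * 20 = 3036500 + 817640 = 3854140
Total generation = annual * lifetime = 1906075 * 20 = 38121500 kWh
LCOE = 3854140 / 38121500
LCOE = 0.1011 $/kWh

0.1011


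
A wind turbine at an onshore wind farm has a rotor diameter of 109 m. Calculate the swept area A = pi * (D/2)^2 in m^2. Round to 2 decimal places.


Compute the rotor radius:
  r = D / 2 = 109 / 2 = 54.5 m
Calculate swept area:
  A = pi * r^2 = pi * 54.5^2
  A = 9331.32 m^2

9331.32


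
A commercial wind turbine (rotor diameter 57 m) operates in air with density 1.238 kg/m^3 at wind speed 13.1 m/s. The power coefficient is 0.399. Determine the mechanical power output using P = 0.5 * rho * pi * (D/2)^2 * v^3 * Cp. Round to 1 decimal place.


Step 1 -- Compute swept area:
  A = pi * (D/2)^2 = pi * (57/2)^2 = 2551.76 m^2
Step 2 -- Apply wind power equation:
  P = 0.5 * rho * A * v^3 * Cp
  v^3 = 13.1^3 = 2248.091
  P = 0.5 * 1.238 * 2551.76 * 2248.091 * 0.399
  P = 1416827.7 W

1416827.7


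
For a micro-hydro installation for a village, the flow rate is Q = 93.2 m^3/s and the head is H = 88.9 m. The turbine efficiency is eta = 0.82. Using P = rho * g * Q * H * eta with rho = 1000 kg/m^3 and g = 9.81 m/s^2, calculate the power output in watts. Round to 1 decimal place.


Apply the hydropower formula P = rho * g * Q * H * eta
rho * g = 1000 * 9.81 = 9810.0
P = 9810.0 * 93.2 * 88.9 * 0.82
P = 66650058.2 W

66650058.2


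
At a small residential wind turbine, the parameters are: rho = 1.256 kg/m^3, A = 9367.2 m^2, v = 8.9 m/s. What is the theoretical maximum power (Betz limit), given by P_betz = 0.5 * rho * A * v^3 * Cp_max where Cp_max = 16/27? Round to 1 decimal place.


The Betz coefficient Cp_max = 16/27 = 0.5926
v^3 = 8.9^3 = 704.969
P_betz = 0.5 * rho * A * v^3 * Cp_max
P_betz = 0.5 * 1.256 * 9367.2 * 704.969 * 0.5926
P_betz = 2457512.2 W

2457512.2


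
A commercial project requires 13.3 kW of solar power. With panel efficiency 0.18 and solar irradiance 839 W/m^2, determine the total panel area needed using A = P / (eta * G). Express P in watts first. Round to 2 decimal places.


Convert target power to watts: P = 13.3 * 1000 = 13300.0 W
Compute denominator: eta * G = 0.18 * 839 = 151.02
Required area A = P / (eta * G) = 13300.0 / 151.02
A = 88.07 m^2

88.07


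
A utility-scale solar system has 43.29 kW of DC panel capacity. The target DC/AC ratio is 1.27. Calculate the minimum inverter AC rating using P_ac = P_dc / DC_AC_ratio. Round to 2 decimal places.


The inverter AC capacity is determined by the DC/AC ratio.
Given: P_dc = 43.29 kW, DC/AC ratio = 1.27
P_ac = P_dc / ratio = 43.29 / 1.27
P_ac = 34.09 kW

34.09


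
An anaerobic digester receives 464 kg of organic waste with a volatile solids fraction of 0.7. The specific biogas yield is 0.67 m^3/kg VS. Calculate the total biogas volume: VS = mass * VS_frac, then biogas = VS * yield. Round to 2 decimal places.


Compute volatile solids:
  VS = mass * VS_fraction = 464 * 0.7 = 324.8 kg
Calculate biogas volume:
  Biogas = VS * specific_yield = 324.8 * 0.67
  Biogas = 217.62 m^3

217.62


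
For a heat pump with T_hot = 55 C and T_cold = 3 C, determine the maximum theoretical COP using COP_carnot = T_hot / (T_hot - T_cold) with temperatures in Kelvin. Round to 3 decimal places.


Convert to Kelvin:
  T_hot = 55 + 273.15 = 328.15 K
  T_cold = 3 + 273.15 = 276.15 K
Apply Carnot COP formula:
  COP = T_hot_K / (T_hot_K - T_cold_K) = 328.15 / 52.0
  COP = 6.311

6.311


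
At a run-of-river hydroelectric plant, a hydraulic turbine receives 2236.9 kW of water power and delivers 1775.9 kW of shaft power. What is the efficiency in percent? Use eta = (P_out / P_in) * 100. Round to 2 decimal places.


Turbine efficiency = (output power / input power) * 100
eta = (1775.9 / 2236.9) * 100
eta = 79.39%

79.39


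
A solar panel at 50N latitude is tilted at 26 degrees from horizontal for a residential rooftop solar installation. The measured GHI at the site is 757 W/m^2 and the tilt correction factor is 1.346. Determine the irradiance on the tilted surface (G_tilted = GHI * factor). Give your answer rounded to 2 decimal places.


Identify the given values:
  GHI = 757 W/m^2, tilt correction factor = 1.346
Apply the formula G_tilted = GHI * factor:
  G_tilted = 757 * 1.346
  G_tilted = 1018.92 W/m^2

1018.92


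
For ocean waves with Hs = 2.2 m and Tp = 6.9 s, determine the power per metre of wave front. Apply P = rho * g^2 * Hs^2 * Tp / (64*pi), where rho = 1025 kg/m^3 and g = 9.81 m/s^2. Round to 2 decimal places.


Apply wave power formula:
  g^2 = 9.81^2 = 96.2361
  Hs^2 = 2.2^2 = 4.84
  Numerator = rho * g^2 * Hs^2 * Tp = 1025 * 96.2361 * 4.84 * 6.9 = 3294248.32
  Denominator = 64 * pi = 201.0619
  P = 3294248.32 / 201.0619 = 16384.25 W/m

16384.25


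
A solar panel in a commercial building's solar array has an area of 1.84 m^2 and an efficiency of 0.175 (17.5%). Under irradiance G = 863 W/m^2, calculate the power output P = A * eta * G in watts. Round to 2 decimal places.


Use the solar power formula P = A * eta * G.
Given: A = 1.84 m^2, eta = 0.175, G = 863 W/m^2
P = 1.84 * 0.175 * 863
P = 277.89 W

277.89


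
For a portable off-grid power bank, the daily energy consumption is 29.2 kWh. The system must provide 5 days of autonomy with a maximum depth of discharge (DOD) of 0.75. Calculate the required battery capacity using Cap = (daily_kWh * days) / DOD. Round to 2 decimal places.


Total energy needed = daily * days = 29.2 * 5 = 146.0 kWh
Account for depth of discharge:
  Cap = total_energy / DOD = 146.0 / 0.75
  Cap = 194.67 kWh

194.67
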